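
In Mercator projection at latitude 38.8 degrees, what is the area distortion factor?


area_distortion = 1/cos^2(38.8) = 1.646

1.646


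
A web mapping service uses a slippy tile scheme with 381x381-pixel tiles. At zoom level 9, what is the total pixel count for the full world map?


tiles per axis = 2^9 = 512
total tiles = 512^2 = 262144
pixels per axis = 512 * 381 = 195072
total pixels = 195072^2 = 38053085184

38053085184 pixels


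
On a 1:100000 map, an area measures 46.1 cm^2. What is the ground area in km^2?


ground_area = 46.1 * (100000/100)^2 = 46100000.0 m^2 = 46.1 km^2

46.1 km^2


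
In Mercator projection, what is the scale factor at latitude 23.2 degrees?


SF = 1 / cos(23.2) = 1 / 0.919135 = 1.088

1.088


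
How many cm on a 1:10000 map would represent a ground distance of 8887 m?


map_cm = 8887 * 100 / 10000 = 88.87 cm

88.87 cm


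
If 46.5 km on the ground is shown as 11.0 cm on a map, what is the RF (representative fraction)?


ground = 46.5 km = 4650000 cm; RF denominator = ground / map = 4650000 / 11.0 ≈ 422727; RF = 1:422727

1:422727


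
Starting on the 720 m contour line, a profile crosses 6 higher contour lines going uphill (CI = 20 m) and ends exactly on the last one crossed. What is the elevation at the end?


elevation = 720 + 6 * 20 = 840 m

840 m


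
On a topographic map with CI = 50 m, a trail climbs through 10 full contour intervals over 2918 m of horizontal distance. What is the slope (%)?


elevation change = 10 * 50 = 500 m
slope = 500 / 2918 * 100 = 17.1%

17.1%


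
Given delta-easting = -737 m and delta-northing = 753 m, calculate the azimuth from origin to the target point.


az = atan2(-737, 753) = -44.4 deg
adjusted to 0-360: 315.6 degrees

315.6 degrees


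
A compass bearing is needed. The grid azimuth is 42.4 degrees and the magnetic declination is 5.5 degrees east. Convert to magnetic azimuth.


magnetic azimuth = grid azimuth - declination (east +ve)
mag_az = 42.4 - 5.5 = 36.9 degrees

36.9 degrees


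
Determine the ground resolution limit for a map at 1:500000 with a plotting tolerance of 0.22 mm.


ground = 0.22 mm * 500000 / 1000 = 110.0 m

110.0 m


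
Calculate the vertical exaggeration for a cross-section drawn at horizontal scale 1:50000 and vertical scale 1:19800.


VE = horizontal_scale / vertical_scale = 50000 / 19800 ≈ 2.5

2.5x


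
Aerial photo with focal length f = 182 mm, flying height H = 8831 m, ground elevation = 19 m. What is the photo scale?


scale = f / (H - h) = 182 mm / 8812 m = 182 / 8812000 = 1:48418

1:48418


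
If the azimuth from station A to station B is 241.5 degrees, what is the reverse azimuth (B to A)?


back azimuth = (241.5 + 180) mod 360 = 61.5 degrees

61.5 degrees


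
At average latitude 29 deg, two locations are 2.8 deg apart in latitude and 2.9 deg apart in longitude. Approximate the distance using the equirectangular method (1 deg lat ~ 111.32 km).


dlat_km = 2.8 * 111.32 = 311.696
dlon_km = 2.9 * 111.32 * cos(29) ≈ 282.352
dist = sqrt(311.696^2 + 282.352^2) ≈ 420.6 km

420.6 km


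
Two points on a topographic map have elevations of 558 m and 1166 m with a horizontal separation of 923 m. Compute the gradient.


gradient = (1166 - 558) / 923 = 608 / 923 = 0.6587

0.6587


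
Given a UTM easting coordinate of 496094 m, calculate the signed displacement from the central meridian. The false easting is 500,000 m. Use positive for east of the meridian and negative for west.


displacement = 496094 - 500000 = -3906 m

-3906 m


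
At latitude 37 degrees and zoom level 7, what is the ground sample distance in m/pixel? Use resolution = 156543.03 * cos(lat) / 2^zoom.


res = 156543.03 * cos(37) / 2^7 = 156543.03 * 0.79863551 / 128 = 976.73 m/pixel

976.73 m/pixel


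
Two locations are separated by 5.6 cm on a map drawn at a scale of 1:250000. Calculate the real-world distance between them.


ground = 5.6 cm * 250000 / 100 = 14000.0 m = 14.0 km

14.0 km


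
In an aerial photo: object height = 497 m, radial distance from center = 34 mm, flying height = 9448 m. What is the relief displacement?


d = h * r / H = 497 * 34 / 9448 = 1.79 mm

1.79 mm


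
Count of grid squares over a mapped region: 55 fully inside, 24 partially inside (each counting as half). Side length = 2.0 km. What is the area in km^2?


effective squares = 55 + 24 * 0.5 = 67.0
area = 67.0 * 4.0 = 268.0 km^2

268.0 km^2


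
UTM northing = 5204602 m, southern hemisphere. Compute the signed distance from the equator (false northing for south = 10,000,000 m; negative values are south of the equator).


For southern: actual = 5204602 - 10000000 = -4795398 m

-4795398 m


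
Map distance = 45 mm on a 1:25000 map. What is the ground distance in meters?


ground = 45 mm * 25000 / 1000 = 1125.0 m

1125.0 m


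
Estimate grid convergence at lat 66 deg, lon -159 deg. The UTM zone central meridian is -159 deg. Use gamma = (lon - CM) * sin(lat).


gamma = (-159 - -159) * sin(66) = 0 * 0.913545 = 0.0 degrees

0.0 degrees


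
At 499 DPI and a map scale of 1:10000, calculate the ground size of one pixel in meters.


pixel_cm = 2.54 / 499 ≈ 0.00509 cm
ground = pixel_cm * 10000 / 100 = 2.54 * 10000 / (499 * 100) = 25400 / 49900 ≈ 0.51 m

0.51 m


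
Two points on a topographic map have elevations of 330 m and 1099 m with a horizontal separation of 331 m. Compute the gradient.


gradient = (1099 - 330) / 331 = 769 / 331 = 2.3233

2.3233


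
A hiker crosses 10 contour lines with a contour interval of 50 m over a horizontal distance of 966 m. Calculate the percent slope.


elevation change = 10 * 50 = 500 m
slope = 500 / 966 * 100 = 51.8%

51.8%


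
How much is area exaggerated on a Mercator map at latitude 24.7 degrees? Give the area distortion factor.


area_distortion = 1/cos^2(24.7) = 1.212

1.212


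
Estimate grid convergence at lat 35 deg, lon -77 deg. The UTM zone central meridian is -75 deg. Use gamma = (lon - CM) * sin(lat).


gamma = (-77 - -75) * sin(35) = -2 * 0.573576 = -1.147 degrees

-1.147 degrees


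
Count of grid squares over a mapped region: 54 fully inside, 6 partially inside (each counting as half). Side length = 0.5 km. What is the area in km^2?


effective squares = 54 + 6 * 0.5 = 57.0
area = 57.0 * 0.25 = 14.25 km^2

14.25 km^2


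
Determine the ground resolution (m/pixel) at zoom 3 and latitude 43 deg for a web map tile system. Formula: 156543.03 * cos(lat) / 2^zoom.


res = 156543.03 * cos(43) / 2^3 = 156543.03 * 0.7313537 / 8 = 14311.04 m/pixel

14311.04 m/pixel


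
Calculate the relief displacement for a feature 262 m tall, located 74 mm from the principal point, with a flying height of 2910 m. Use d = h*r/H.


d = h * r / H = 262 * 74 / 2910 = 6.66 mm

6.66 mm


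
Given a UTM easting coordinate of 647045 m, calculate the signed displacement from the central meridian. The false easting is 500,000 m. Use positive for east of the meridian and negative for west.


displacement = 647045 - 500000 = 147045 m

147045 m


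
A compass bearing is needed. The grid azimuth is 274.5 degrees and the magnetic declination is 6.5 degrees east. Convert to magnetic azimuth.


magnetic azimuth = grid azimuth - declination (east +ve)
mag_az = 274.5 - 6.5 = 268.0 degrees

268.0 degrees


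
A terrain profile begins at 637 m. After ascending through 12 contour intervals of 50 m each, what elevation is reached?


elevation = 637 + 12 * 50 = 1237 m

1237 m


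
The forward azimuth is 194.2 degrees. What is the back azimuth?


back azimuth = (194.2 + 180) mod 360 = 14.2 degrees

14.2 degrees


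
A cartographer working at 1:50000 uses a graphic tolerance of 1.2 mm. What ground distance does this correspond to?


ground = 1.2 mm * 50000 / 1000 = 60.0 m

60.0 m


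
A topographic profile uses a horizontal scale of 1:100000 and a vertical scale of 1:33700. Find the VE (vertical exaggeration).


VE = horizontal_scale / vertical_scale = 100000 / 33700 ≈ 3.0

3.0x


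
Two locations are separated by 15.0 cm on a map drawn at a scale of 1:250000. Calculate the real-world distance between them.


ground = 15.0 cm * 250000 / 100 = 37500.0 m = 37.5 km

37.5 km


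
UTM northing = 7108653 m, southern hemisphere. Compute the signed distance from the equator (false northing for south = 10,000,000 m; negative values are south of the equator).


For southern: actual = 7108653 - 10000000 = -2891347 m

-2891347 m


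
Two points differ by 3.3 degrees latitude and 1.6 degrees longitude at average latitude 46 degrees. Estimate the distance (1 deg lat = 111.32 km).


dlat_km = 3.3 * 111.32 = 367.356
dlon_km = 1.6 * 111.32 * cos(46) ≈ 123.727
dist = sqrt(367.356^2 + 123.727^2) ≈ 387.6 km

387.6 km


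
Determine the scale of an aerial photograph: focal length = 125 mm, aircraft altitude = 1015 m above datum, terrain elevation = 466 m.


scale = f / (H - h) = 125 mm / 549 m = 125 / 549000 = 1:4392

1:4392


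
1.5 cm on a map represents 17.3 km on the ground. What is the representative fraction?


ground = 17.3 km = 1730000 cm; RF denominator = ground / map = 1730000 / 1.5 ≈ 1153333; RF = 1:1153333

1:1153333


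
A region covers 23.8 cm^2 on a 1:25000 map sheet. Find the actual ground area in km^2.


ground_area = 23.8 * (25000/100)^2 = 1487500.0 m^2 = 1.4875 km^2 ≈ 1.488 km^2

1.488 km^2


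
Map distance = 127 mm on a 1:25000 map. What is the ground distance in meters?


ground = 127 mm * 25000 / 1000 = 3175.0 m

3175.0 m


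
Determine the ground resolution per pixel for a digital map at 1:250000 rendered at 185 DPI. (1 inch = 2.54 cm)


pixel_cm = 2.54 / 185 ≈ 0.01373 cm
ground = pixel_cm * 250000 / 100 = 2.54 * 250000 / (185 * 100) = 635000 / 18500 ≈ 34.32 m

34.32 m


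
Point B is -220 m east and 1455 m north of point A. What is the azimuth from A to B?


az = atan2(-220, 1455) = -8.6 deg
adjusted to 0-360: 351.4 degrees

351.4 degrees


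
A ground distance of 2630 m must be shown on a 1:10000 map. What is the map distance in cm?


map_cm = 2630 * 100 / 10000 = 26.3 cm

26.3 cm


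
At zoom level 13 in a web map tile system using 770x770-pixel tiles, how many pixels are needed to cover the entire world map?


tiles per axis = 2^13 = 8192
total tiles = 8192^2 = 67108864
pixels per axis = 8192 * 770 = 6307840
total pixels = 6307840^2 = 39788845465600

39788845465600 pixels


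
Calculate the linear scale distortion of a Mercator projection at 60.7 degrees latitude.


SF = 1 / cos(60.7) = 1 / 0.489382 = 2.043

2.043


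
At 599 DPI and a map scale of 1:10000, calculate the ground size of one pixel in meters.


pixel_cm = 2.54 / 599 ≈ 0.00424 cm
ground = pixel_cm * 10000 / 100 = 2.54 * 10000 / (599 * 100) = 25400 / 59900 ≈ 0.42 m

0.42 m


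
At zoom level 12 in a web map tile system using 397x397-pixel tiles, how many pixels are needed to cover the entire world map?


tiles per axis = 2^12 = 4096
total tiles = 4096^2 = 16777216
pixels per axis = 4096 * 397 = 1626112
total pixels = 1626112^2 = 2644240236544

2644240236544 pixels


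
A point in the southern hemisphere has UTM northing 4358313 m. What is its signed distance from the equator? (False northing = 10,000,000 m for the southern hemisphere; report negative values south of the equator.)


For southern: actual = 4358313 - 10000000 = -5641687 m

-5641687 m


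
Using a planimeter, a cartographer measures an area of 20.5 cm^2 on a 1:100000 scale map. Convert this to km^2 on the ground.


ground_area = 20.5 * (100000/100)^2 = 20500000.0 m^2 = 20.5 km^2

20.5 km^2


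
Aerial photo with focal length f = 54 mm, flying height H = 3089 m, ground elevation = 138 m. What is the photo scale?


scale = f / (H - h) = 54 mm / 2951 m = 54 / 2951000 = 1:54648

1:54648


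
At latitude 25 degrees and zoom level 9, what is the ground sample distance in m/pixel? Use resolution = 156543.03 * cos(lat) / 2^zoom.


res = 156543.03 * cos(25) / 2^9 = 156543.03 * 0.90630779 / 512 = 277.1 m/pixel

277.1 m/pixel


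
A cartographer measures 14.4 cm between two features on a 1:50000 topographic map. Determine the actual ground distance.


ground = 14.4 cm * 50000 / 100 = 7200.0 m = 7.2 km

7.2 km


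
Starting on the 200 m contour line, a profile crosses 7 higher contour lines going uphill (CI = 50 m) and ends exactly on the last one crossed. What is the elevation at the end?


elevation = 200 + 7 * 50 = 550 m

550 m


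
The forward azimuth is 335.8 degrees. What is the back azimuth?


back azimuth = (335.8 + 180) mod 360 = 155.8 degrees

155.8 degrees


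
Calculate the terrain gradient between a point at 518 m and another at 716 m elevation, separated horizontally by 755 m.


gradient = (716 - 518) / 755 = 198 / 755 = 0.2623

0.2623


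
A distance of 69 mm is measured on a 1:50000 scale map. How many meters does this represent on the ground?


ground = 69 mm * 50000 / 1000 = 3450.0 m

3450.0 m


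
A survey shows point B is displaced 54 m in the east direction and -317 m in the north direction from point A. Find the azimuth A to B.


az = atan2(54, -317) = 170.3 deg
adjusted to 0-360: 170.3 degrees

170.3 degrees


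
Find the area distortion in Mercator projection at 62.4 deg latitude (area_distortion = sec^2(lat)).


area_distortion = 1/cos^2(62.4) = 4.659

4.659


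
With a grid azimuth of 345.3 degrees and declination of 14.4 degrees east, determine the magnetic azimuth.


magnetic azimuth = grid azimuth - declination (east +ve)
mag_az = 345.3 - 14.4 = 330.9 degrees

330.9 degrees


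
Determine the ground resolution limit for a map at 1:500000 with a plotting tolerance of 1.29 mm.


ground = 1.29 mm * 500000 / 1000 = 645.0 m

645.0 m


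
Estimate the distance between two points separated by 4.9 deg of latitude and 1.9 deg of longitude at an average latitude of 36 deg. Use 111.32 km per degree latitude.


dlat_km = 4.9 * 111.32 = 545.468
dlon_km = 1.9 * 111.32 * cos(36) ≈ 171.114
dist = sqrt(545.468^2 + 171.114^2) ≈ 571.7 km

571.7 km


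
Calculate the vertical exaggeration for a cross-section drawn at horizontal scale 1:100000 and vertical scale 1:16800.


VE = horizontal_scale / vertical_scale = 100000 / 16800 ≈ 6.0

6.0x


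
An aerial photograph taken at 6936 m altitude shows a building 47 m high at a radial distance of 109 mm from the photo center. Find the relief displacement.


d = h * r / H = 47 * 109 / 6936 = 0.74 mm

0.74 mm


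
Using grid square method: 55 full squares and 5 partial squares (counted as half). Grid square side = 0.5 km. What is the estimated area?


effective squares = 55 + 5 * 0.5 = 57.5
area = 57.5 * 0.25 = 14.375 km^2

14.375 km^2


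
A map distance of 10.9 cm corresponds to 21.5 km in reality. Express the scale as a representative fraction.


ground = 21.5 km = 2150000 cm; RF denominator = ground / map = 2150000 / 10.9 ≈ 197248; RF = 1:197248

1:197248


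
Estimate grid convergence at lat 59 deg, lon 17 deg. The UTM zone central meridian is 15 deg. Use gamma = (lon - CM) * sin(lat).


gamma = (17 - 15) * sin(59) = 2 * 0.857167 = 1.714 degrees

1.714 degrees


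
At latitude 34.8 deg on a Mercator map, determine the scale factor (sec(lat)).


SF = 1 / cos(34.8) = 1 / 0.821149 = 1.218

1.218


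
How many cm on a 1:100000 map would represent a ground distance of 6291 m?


map_cm = 6291 * 100 / 100000 = 6.291 cm ≈ 6.29 cm

6.29 cm


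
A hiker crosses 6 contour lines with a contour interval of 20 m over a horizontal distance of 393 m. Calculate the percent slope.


elevation change = 6 * 20 = 120 m
slope = 120 / 393 * 100 = 30.5%

30.5%


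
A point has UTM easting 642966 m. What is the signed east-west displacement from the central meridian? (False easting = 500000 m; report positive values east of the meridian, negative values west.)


displacement = 642966 - 500000 = 142966 m

142966 m


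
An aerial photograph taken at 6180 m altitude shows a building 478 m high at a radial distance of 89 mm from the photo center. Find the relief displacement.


d = h * r / H = 478 * 89 / 6180 = 6.88 mm

6.88 mm


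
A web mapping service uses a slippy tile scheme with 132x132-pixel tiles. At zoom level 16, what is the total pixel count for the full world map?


tiles per axis = 2^16 = 65536
total tiles = 65536^2 = 4294967296
pixels per axis = 65536 * 132 = 8650752
total pixels = 8650752^2 = 74835510165504

74835510165504 pixels


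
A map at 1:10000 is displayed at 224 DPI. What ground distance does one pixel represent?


pixel_cm = 2.54 / 224 ≈ 0.011339 cm
ground = pixel_cm * 10000 / 100 = 2.54 * 10000 / (224 * 100) = 25400 / 22400 ≈ 1.13 m

1.13 m


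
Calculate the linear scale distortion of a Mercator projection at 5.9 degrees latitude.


SF = 1 / cos(5.9) = 1 / 0.994703 = 1.005

1.005


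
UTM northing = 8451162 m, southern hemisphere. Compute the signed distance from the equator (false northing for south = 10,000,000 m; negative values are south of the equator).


For southern: actual = 8451162 - 10000000 = -1548838 m

-1548838 m


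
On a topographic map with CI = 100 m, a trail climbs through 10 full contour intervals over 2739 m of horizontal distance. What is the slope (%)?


elevation change = 10 * 100 = 1000 m
slope = 1000 / 2739 * 100 = 36.5%

36.5%


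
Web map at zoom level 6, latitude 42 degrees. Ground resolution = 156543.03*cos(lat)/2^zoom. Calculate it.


res = 156543.03 * cos(42) / 2^6 = 156543.03 * 0.74314483 / 64 = 1817.72 m/pixel

1817.72 m/pixel


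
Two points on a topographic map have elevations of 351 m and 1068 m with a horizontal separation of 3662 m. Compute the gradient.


gradient = (1068 - 351) / 3662 = 717 / 3662 = 0.1958

0.1958


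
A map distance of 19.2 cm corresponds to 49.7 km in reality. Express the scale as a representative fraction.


ground = 49.7 km = 4970000 cm; RF denominator = ground / map = 4970000 / 19.2 ≈ 258854; RF = 1:258854

1:258854


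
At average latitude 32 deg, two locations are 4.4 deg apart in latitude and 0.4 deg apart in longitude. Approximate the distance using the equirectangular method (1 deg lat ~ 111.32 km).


dlat_km = 4.4 * 111.32 = 489.808
dlon_km = 0.4 * 111.32 * cos(32) ≈ 37.762
dist = sqrt(489.808^2 + 37.762^2) ≈ 491.3 km

491.3 km


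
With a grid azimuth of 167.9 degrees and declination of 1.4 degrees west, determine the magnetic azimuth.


magnetic azimuth = grid azimuth - declination (east +ve)
mag_az = 167.9 - -1.4 = 169.3 degrees

169.3 degrees


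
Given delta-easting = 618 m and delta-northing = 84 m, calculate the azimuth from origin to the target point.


az = atan2(618, 84) = 82.3 deg
adjusted to 0-360: 82.3 degrees

82.3 degrees


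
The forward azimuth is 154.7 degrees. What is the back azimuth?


back azimuth = (154.7 + 180) mod 360 = 334.7 degrees

334.7 degrees


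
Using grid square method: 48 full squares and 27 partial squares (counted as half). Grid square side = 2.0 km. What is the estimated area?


effective squares = 48 + 27 * 0.5 = 61.5
area = 61.5 * 4.0 = 246.0 km^2

246.0 km^2


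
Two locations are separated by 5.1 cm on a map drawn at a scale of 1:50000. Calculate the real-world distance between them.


ground = 5.1 cm * 50000 / 100 = 2550.0 m = 2.55 km

2.55 km


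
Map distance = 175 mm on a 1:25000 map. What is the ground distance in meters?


ground = 175 mm * 25000 / 1000 = 4375.0 m

4375.0 m


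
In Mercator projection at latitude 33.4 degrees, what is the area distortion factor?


area_distortion = 1/cos^2(33.4) = 1.435

1.435


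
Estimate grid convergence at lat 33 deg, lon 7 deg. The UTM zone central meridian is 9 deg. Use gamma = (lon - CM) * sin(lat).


gamma = (7 - 9) * sin(33) = -2 * 0.544639 = -1.089 degrees

-1.089 degrees


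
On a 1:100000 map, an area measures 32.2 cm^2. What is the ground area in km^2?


ground_area = 32.2 * (100000/100)^2 = 32200000.0 m^2 = 32.2 km^2

32.2 km^2


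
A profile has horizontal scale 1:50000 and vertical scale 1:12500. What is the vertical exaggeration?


VE = horizontal_scale / vertical_scale = 50000 / 12500 = 4.0

4.0x


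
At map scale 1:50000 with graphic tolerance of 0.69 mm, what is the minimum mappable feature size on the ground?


ground = 0.69 mm * 50000 / 1000 = 34.5 m

34.5 m


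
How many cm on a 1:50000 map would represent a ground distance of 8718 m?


map_cm = 8718 * 100 / 50000 = 17.436 cm ≈ 17.44 cm

17.44 cm


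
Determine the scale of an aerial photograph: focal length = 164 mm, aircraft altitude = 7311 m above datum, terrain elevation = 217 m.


scale = f / (H - h) = 164 mm / 7094 m = 164 / 7094000 = 1:43256

1:43256


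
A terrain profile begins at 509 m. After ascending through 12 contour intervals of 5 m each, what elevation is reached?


elevation = 509 + 12 * 5 = 569 m

569 m


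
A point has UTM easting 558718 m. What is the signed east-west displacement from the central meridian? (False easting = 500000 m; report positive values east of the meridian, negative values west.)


displacement = 558718 - 500000 = 58718 m

58718 m


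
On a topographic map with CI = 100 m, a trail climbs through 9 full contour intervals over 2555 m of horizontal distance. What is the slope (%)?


elevation change = 9 * 100 = 900 m
slope = 900 / 2555 * 100 = 35.2%

35.2%


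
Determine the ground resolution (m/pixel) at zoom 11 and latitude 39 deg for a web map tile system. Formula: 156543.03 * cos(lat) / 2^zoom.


res = 156543.03 * cos(39) / 2^11 = 156543.03 * 0.77714596 / 2048 = 59.4 m/pixel

59.4 m/pixel


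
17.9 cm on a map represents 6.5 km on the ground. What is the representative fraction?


ground = 6.5 km = 650000 cm; RF denominator = ground / map = 650000 / 17.9 ≈ 36313; RF = 1:36313

1:36313


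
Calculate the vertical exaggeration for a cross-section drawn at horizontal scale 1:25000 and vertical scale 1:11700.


VE = horizontal_scale / vertical_scale = 25000 / 11700 ≈ 2.1

2.1x


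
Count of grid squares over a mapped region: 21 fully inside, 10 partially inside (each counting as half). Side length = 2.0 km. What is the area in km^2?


effective squares = 21 + 10 * 0.5 = 26.0
area = 26.0 * 4.0 = 104.0 km^2

104.0 km^2


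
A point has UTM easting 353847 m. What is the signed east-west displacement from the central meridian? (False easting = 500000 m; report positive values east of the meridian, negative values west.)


displacement = 353847 - 500000 = -146153 m

-146153 m


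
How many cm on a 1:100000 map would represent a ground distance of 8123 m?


map_cm = 8123 * 100 / 100000 = 8.123 cm ≈ 8.12 cm

8.12 cm


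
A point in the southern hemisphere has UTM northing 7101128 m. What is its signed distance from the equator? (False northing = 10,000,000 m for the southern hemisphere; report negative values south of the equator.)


For southern: actual = 7101128 - 10000000 = -2898872 m

-2898872 m


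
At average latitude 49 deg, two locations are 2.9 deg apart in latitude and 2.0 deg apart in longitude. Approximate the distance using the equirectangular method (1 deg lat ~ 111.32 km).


dlat_km = 2.9 * 111.32 = 322.828
dlon_km = 2.0 * 111.32 * cos(49) ≈ 146.065
dist = sqrt(322.828^2 + 146.065^2) ≈ 354.3 km

354.3 km


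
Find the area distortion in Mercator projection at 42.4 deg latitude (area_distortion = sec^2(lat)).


area_distortion = 1/cos^2(42.4) = 1.834

1.834


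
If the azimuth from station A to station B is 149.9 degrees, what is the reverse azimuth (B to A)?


back azimuth = (149.9 + 180) mod 360 = 329.9 degrees

329.9 degrees


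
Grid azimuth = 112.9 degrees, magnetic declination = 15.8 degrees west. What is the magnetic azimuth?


magnetic azimuth = grid azimuth - declination (east +ve)
mag_az = 112.9 - -15.8 = 128.7 degrees

128.7 degrees


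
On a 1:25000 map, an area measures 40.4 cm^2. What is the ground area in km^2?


ground_area = 40.4 * (25000/100)^2 = 2525000.0 m^2 = 2.525 km^2

2.525 km^2


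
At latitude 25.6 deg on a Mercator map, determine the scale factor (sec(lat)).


SF = 1 / cos(25.6) = 1 / 0.901833 = 1.109

1.109


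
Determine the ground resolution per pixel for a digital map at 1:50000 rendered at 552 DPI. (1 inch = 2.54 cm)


pixel_cm = 2.54 / 552 ≈ 0.004601 cm
ground = pixel_cm * 50000 / 100 = 2.54 * 50000 / (552 * 100) = 127000 / 55200 ≈ 2.3 m

2.3 m


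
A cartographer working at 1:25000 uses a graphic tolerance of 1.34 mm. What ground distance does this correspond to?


ground = 1.34 mm * 25000 / 1000 = 33.5 m

33.5 m


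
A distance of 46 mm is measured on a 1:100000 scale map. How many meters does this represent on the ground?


ground = 46 mm * 100000 / 1000 = 4600.0 m

4600.0 m


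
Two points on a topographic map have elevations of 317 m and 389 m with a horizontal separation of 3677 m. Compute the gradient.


gradient = (389 - 317) / 3677 = 72 / 3677 = 0.0196

0.0196


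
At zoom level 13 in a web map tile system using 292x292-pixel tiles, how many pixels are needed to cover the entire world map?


tiles per axis = 2^13 = 8192
total tiles = 8192^2 = 67108864
pixels per axis = 8192 * 292 = 2392064
total pixels = 2392064^2 = 5721970180096

5721970180096 pixels


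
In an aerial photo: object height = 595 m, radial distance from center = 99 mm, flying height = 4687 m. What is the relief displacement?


d = h * r / H = 595 * 99 / 4687 = 12.57 mm

12.57 mm


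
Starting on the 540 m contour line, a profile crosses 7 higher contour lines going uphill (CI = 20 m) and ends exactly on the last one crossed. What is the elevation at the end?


elevation = 540 + 7 * 20 = 680 m

680 m


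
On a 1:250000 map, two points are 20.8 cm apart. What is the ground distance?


ground = 20.8 cm * 250000 / 100 = 52000.0 m = 52.0 km

52.0 km


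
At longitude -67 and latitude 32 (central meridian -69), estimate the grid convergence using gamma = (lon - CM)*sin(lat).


gamma = (-67 - -69) * sin(32) = 2 * 0.529919 = 1.06 degrees

1.06 degrees


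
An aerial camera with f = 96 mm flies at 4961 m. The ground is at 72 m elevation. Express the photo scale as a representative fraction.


scale = f / (H - h) = 96 mm / 4889 m = 96 / 4889000 = 1:50927

1:50927


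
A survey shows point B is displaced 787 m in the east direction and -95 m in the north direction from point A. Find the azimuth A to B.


az = atan2(787, -95) = 96.9 deg
adjusted to 0-360: 96.9 degrees

96.9 degrees


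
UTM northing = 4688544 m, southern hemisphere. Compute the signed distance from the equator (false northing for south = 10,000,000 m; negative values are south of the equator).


For southern: actual = 4688544 - 10000000 = -5311456 m

-5311456 m


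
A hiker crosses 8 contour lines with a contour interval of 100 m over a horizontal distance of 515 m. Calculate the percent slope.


elevation change = 8 * 100 = 800 m
slope = 800 / 515 * 100 = 155.3%

155.3%


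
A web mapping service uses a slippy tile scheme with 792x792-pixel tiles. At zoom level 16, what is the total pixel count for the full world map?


tiles per axis = 2^16 = 65536
total tiles = 65536^2 = 4294967296
pixels per axis = 65536 * 792 = 51904512
total pixels = 51904512^2 = 2694078365958144

2694078365958144 pixels


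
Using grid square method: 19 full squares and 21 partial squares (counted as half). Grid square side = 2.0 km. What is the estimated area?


effective squares = 19 + 21 * 0.5 = 29.5
area = 29.5 * 4.0 = 118.0 km^2

118.0 km^2


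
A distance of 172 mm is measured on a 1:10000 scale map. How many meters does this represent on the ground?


ground = 172 mm * 10000 / 1000 = 1720.0 m

1720.0 m


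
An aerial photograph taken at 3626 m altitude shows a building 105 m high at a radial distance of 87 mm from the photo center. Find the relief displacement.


d = h * r / H = 105 * 87 / 3626 = 2.52 mm

2.52 mm


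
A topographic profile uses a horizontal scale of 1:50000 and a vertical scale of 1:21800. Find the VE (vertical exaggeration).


VE = horizontal_scale / vertical_scale = 50000 / 21800 ≈ 2.3

2.3x


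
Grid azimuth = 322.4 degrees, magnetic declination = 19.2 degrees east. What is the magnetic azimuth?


magnetic azimuth = grid azimuth - declination (east +ve)
mag_az = 322.4 - 19.2 = 303.2 degrees

303.2 degrees


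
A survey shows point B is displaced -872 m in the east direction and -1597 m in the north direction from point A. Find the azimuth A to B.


az = atan2(-872, -1597) = -151.4 deg
adjusted to 0-360: 208.6 degrees

208.6 degrees


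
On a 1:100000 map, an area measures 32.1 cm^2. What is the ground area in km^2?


ground_area = 32.1 * (100000/100)^2 = 32100000.0 m^2 = 32.1 km^2

32.1 km^2


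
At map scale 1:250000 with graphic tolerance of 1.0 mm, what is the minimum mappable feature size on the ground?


ground = 1.0 mm * 250000 / 1000 = 250.0 m

250.0 m


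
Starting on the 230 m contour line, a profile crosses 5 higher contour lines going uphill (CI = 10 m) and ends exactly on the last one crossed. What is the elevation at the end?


elevation = 230 + 5 * 10 = 280 m

280 m


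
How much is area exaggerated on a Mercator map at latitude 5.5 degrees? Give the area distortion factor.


area_distortion = 1/cos^2(5.5) = 1.009

1.009


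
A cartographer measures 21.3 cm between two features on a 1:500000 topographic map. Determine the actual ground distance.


ground = 21.3 cm * 500000 / 100 = 106500.0 m = 106.5 km

106.5 km


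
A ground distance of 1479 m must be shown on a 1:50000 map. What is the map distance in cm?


map_cm = 1479 * 100 / 50000 = 2.958 cm ≈ 2.96 cm

2.96 cm


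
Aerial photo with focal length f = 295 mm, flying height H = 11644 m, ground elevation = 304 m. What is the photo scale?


scale = f / (H - h) = 295 mm / 11340 m = 295 / 11340000 = 1:38441

1:38441


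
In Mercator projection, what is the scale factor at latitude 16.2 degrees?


SF = 1 / cos(16.2) = 1 / 0.960294 = 1.041

1.041


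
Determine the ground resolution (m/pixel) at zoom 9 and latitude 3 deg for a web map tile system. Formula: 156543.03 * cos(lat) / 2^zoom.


res = 156543.03 * cos(3) / 2^9 = 156543.03 * 0.99862953 / 512 = 305.33 m/pixel

305.33 m/pixel


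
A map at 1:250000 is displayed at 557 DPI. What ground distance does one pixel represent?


pixel_cm = 2.54 / 557 ≈ 0.00456 cm
ground = pixel_cm * 250000 / 100 = 2.54 * 250000 / (557 * 100) = 635000 / 55700 ≈ 11.4 m

11.4 m


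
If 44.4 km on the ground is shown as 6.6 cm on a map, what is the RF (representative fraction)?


ground = 44.4 km = 4440000 cm; RF denominator = ground / map = 4440000 / 6.6 ≈ 672727; RF = 1:672727

1:672727


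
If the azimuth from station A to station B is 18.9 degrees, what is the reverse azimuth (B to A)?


back azimuth = (18.9 + 180) mod 360 = 198.9 degrees

198.9 degrees


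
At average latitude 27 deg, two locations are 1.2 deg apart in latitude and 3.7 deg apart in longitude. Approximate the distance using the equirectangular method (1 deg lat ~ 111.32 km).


dlat_km = 1.2 * 111.32 = 133.584
dlon_km = 3.7 * 111.32 * cos(27) ≈ 366.991
dist = sqrt(133.584^2 + 366.991^2) ≈ 390.5 km

390.5 km


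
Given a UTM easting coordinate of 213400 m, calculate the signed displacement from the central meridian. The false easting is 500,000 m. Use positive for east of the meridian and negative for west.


displacement = 213400 - 500000 = -286600 m

-286600 m


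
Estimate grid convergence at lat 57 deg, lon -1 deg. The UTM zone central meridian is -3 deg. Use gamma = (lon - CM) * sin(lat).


gamma = (-1 - -3) * sin(57) = 2 * 0.838671 = 1.677 degrees

1.677 degrees


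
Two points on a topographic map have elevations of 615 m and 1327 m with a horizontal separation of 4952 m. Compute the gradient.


gradient = (1327 - 615) / 4952 = 712 / 4952 = 0.1438

0.1438


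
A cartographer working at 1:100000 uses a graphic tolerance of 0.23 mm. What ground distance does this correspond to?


ground = 0.23 mm * 100000 / 1000 = 23.0 m

23.0 m


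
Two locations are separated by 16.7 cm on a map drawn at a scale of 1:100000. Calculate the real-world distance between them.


ground = 16.7 cm * 100000 / 100 = 16700.0 m = 16.7 km

16.7 km


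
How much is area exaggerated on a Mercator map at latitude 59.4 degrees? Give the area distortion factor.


area_distortion = 1/cos^2(59.4) = 3.859

3.859


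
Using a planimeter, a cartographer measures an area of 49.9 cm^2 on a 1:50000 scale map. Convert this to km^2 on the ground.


ground_area = 49.9 * (50000/100)^2 = 12475000.0 m^2 = 12.475 km^2

12.475 km^2


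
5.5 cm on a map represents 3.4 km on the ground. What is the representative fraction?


ground = 3.4 km = 340000 cm; RF denominator = ground / map = 340000 / 5.5 ≈ 61818; RF = 1:61818

1:61818


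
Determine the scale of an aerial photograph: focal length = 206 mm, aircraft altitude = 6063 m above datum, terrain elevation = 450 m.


scale = f / (H - h) = 206 mm / 5613 m = 206 / 5613000 = 1:27248

1:27248


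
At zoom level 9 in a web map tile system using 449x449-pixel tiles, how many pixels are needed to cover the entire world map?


tiles per axis = 2^9 = 512
total tiles = 512^2 = 262144
pixels per axis = 512 * 449 = 229888
total pixels = 229888^2 = 52848492544

52848492544 pixels


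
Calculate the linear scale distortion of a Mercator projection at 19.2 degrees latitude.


SF = 1 / cos(19.2) = 1 / 0.944376 = 1.059

1.059


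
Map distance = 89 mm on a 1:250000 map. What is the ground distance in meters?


ground = 89 mm * 250000 / 1000 = 22250.0 m

22250.0 m


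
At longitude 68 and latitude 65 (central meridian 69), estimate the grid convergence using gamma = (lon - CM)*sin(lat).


gamma = (68 - 69) * sin(65) = -1 * 0.906308 = -0.906 degrees

-0.906 degrees


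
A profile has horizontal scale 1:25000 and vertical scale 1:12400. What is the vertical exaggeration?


VE = horizontal_scale / vertical_scale = 25000 / 12400 ≈ 2.0

2.0x


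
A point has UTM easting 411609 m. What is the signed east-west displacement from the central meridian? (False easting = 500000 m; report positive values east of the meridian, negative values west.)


displacement = 411609 - 500000 = -88391 m

-88391 m


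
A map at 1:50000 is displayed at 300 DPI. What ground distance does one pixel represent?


pixel_cm = 2.54 / 300 ≈ 0.008467 cm
ground = pixel_cm * 50000 / 100 = 2.54 * 50000 / (300 * 100) = 127000 / 30000 ≈ 4.23 m

4.23 m


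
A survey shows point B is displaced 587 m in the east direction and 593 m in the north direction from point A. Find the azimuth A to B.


az = atan2(587, 593) = 44.7 deg
adjusted to 0-360: 44.7 degrees

44.7 degrees


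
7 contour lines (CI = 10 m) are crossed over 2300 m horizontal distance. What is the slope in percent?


elevation change = 7 * 10 = 70 m
slope = 70 / 2300 * 100 = 3.0%

3.0%


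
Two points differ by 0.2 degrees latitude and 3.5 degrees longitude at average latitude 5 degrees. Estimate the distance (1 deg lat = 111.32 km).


dlat_km = 0.2 * 111.32 = 22.264
dlon_km = 3.5 * 111.32 * cos(5) ≈ 388.137
dist = sqrt(22.264^2 + 388.137^2) ≈ 388.8 km

388.8 km


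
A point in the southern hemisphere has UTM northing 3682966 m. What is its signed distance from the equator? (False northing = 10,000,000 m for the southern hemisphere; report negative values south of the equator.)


For southern: actual = 3682966 - 10000000 = -6317034 m

-6317034 m


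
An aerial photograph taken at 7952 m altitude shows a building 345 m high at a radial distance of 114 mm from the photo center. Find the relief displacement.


d = h * r / H = 345 * 114 / 7952 = 4.95 mm

4.95 mm


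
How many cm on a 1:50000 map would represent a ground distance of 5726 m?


map_cm = 5726 * 100 / 50000 = 11.452 cm ≈ 11.45 cm

11.45 cm


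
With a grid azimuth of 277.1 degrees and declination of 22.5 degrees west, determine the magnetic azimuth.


magnetic azimuth = grid azimuth - declination (east +ve)
mag_az = 277.1 - -22.5 = 299.6 degrees

299.6 degrees


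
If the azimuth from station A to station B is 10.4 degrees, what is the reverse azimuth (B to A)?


back azimuth = (10.4 + 180) mod 360 = 190.4 degrees

190.4 degrees


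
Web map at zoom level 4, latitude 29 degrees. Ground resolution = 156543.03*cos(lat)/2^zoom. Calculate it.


res = 156543.03 * cos(29) / 2^4 = 156543.03 * 0.87461971 / 16 = 8557.23 m/pixel

8557.23 m/pixel


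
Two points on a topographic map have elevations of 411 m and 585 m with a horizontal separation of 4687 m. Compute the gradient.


gradient = (585 - 411) / 4687 = 174 / 4687 = 0.0371

0.0371


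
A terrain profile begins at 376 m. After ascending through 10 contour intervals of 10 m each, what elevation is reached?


elevation = 376 + 10 * 10 = 476 m

476 m


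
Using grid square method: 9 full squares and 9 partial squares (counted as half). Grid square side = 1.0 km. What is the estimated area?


effective squares = 9 + 9 * 0.5 = 13.5
area = 13.5 * 1.0 = 13.5 km^2

13.5 km^2


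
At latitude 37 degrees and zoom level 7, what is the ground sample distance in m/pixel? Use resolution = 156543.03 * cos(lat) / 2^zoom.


res = 156543.03 * cos(37) / 2^7 = 156543.03 * 0.79863551 / 128 = 976.73 m/pixel

976.73 m/pixel


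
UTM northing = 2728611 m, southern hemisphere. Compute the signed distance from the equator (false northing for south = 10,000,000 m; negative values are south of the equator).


For southern: actual = 2728611 - 10000000 = -7271389 m

-7271389 m


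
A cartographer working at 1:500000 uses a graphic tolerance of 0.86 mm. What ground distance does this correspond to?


ground = 0.86 mm * 500000 / 1000 = 430.0 m

430.0 m


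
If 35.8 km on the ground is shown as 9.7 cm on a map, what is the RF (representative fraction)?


ground = 35.8 km = 3580000 cm; RF denominator = ground / map = 3580000 / 9.7 ≈ 369072; RF = 1:369072

1:369072


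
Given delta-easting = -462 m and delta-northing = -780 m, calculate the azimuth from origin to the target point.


az = atan2(-462, -780) = -149.4 deg
adjusted to 0-360: 210.6 degrees

210.6 degrees


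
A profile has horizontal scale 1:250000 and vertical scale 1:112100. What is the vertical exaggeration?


VE = horizontal_scale / vertical_scale = 250000 / 112100 ≈ 2.2

2.2x


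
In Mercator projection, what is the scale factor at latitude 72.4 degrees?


SF = 1 / cos(72.4) = 1 / 0.30237 = 3.307

3.307


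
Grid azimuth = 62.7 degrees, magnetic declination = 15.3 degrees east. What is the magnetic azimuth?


magnetic azimuth = grid azimuth - declination (east +ve)
mag_az = 62.7 - 15.3 = 47.4 degrees

47.4 degrees


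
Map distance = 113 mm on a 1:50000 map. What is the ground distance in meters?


ground = 113 mm * 50000 / 1000 = 5650.0 m

5650.0 m


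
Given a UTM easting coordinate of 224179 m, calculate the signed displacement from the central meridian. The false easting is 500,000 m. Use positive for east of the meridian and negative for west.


displacement = 224179 - 500000 = -275821 m

-275821 m


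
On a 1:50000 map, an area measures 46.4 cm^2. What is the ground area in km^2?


ground_area = 46.4 * (50000/100)^2 = 11600000.0 m^2 = 11.6 km^2

11.6 km^2
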